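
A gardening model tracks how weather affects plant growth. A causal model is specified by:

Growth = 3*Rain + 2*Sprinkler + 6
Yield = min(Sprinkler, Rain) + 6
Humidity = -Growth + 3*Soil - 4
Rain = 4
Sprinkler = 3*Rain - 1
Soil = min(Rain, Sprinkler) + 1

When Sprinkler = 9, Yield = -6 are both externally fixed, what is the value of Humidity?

Setting Sprinkler = 9, Yield = -6 by intervention discards those variables' equations.
Soil = min(Rain, Sprinkler) + 1  [with Rain=4, Sprinkler=9]  = 5
Growth = 3*Rain + 2*Sprinkler + 6  [with Rain=4, Sprinkler=9]  = 36
Humidity = -Growth + 3*Soil - 4  [with Growth=36, Soil=5]  = -25

-25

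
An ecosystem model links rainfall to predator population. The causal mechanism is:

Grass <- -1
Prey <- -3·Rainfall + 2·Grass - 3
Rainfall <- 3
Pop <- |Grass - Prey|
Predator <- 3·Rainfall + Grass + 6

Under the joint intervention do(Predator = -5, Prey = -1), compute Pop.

The joint intervention fixes Predator = -5, Prey = -1, removing each variable's own equation.
Pop = |Grass - Prey|  [with Grass=-1, Prey=-1]  = 0

0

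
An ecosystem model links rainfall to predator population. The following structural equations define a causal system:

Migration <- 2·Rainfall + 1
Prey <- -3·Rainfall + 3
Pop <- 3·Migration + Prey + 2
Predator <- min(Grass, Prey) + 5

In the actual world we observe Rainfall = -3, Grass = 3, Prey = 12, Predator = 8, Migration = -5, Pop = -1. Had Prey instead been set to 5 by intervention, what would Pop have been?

The intervention breaks the incoming arrows to Prey: Prey <- -3·Rainfall + 3 no longer applies, and Prey = 5.
Migration = 2·Rainfall + 1  [with Rainfall=-3]  = -5
Pop = 3·Migration + Prey + 2  [with Migration=-5, Prey=5]  = -8

-8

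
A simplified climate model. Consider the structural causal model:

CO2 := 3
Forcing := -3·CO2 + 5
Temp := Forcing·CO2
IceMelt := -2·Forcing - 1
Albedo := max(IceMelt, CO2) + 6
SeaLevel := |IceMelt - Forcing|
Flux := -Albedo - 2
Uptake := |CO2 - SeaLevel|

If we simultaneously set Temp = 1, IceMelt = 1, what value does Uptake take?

The joint intervention fixes Temp = 1, IceMelt = 1, removing each variable's own equation.
Forcing = -3·CO2 + 5  [with CO2=3]  = -4
SeaLevel = |IceMelt - Forcing|  [with IceMelt=1, Forcing=-4]  = 5
Uptake = |CO2 - SeaLevel|  [with CO2=3, SeaLevel=5]  = 2

2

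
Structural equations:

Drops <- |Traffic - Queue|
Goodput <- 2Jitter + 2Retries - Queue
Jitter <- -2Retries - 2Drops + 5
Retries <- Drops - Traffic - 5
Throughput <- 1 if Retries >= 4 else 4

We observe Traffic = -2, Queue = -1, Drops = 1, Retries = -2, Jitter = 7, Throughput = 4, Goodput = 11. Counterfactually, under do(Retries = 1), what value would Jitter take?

Intervening sets Retries = 1 and removes its equation (Retries <- Drops - Traffic - 5).
Drops = |Traffic - Queue|  [with Traffic=-2, Queue=-1]  = 1
Jitter = -2Retries - 2Drops + 5  [with Retries=1, Drops=1]  = 1

1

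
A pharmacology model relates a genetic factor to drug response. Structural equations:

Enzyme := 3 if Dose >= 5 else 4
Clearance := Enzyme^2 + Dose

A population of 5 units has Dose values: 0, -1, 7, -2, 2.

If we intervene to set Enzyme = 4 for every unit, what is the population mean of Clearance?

Every unit gets Enzyme=4 under the intervention. Clearance values become 16, 15, 23, 14, 18; E[Clearance|do(Enzyme=4)] = 17.2.

17.2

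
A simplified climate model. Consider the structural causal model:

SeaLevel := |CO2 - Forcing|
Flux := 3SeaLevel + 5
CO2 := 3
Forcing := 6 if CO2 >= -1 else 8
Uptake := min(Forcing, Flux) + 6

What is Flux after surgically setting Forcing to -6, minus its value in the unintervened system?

Under do(Forcing=-6), the mechanism Forcing := 6 if CO2 >= -1 else 8 is discarded; Forcing is fixed at -6.
SeaLevel = |CO2 - Forcing|  [with CO2=3, Forcing=-6]  = 9
Flux = 3SeaLevel + 5  [with SeaLevel=9]  = 32
Without intervention: Forcing = 6 if CO2 >= -1 else 8  [with CO2=3]  = 6; SeaLevel = |CO2 - Forcing|  [with CO2=3, Forcing=6]  = 3; Flux = 3SeaLevel + 5  [with SeaLevel=3]  = 14.
Change = 32 − 14 = 18.

18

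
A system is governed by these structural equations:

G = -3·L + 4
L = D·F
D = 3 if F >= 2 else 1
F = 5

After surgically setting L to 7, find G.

-17

The intervention breaks the incoming arrows to L: L = D·F no longer applies, and L = 7.
G = -3·L + 4  [with L=7]  = -17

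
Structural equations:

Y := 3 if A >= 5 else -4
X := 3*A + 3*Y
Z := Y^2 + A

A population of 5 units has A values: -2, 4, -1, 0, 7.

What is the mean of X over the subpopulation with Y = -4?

-11.25

Observing Y=-4 restricts to units where Y's equation naturally yields -4: A ∈ {-2, 4, -1, 0}. In that subpopulation X = -18, 0, -15, -12, mean -11.25.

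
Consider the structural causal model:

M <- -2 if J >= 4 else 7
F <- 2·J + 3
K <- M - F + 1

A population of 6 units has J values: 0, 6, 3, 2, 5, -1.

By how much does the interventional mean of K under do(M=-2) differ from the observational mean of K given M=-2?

The intervention sets M=-2 in all 6 units regardless of J. Recomputing K per unit gives -4, -16, -10, -8, -14, -2; average -9.
Observing M=-2 restricts to units where M's equation naturally yields -2: J ∈ {6, 5}. In that subpopulation K = -16, -14, mean -15.
Difference = -9 − (-15) = 6.

6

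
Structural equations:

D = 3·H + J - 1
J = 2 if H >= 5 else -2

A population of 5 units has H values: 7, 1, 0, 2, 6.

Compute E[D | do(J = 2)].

The intervention sets J=2 in all 5 units regardless of H. Recomputing D per unit gives 22, 4, 1, 7, 19; average 10.6.

10.6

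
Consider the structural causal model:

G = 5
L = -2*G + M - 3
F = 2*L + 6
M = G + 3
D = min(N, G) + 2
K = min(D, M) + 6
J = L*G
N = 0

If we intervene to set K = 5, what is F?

-4

do(K=5) replaces the equation K = min(D, M) + 6 with the constant K = 5.
F is not downstream of the intervention, so its value is determined by the original equations.
M = G + 3  [with G=5]  = 8
L = -2*G + M - 3  [with G=5, M=8]  = -5
F = 2*L + 6  [with L=-5]  = -4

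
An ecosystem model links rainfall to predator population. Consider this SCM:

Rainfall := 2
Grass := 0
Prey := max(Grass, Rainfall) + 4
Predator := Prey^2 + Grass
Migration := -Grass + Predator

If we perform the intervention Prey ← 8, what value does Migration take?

64

do(Prey=8) replaces the equation Prey := max(Grass, Rainfall) + 4 with the constant Prey = 8.
Predator = Prey^2 + Grass  [with Prey=8, Grass=0]  = 64
Migration = -Grass + Predator  [with Grass=0, Predator=64]  = 64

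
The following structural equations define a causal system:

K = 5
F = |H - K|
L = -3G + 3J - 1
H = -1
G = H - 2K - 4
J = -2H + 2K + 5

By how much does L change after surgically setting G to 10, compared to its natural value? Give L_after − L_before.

The intervention breaks the incoming arrows to G: G = H - 2K - 4 no longer applies, and G = 10.
J = -2H + 2K + 5  [with H=-1, K=5]  = 17
L = -3G + 3J - 1  [with G=10, J=17]  = 20
Without intervention: J = -2H + 2K + 5  [with H=-1, K=5]  = 17; G = H - 2K - 4  [with H=-1, K=5]  = -15; L = -3G + 3J - 1  [with G=-15, J=17]  = 95.
Change = 20 − 95 = -75.

-75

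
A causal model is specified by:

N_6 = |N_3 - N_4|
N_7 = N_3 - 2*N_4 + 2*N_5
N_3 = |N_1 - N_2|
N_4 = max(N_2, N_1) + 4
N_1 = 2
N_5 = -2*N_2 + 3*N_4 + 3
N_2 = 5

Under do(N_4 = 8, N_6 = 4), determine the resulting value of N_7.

21

Setting N_4 = 8, N_6 = 4 by intervention discards those variables' equations.
N_3 = |N_1 - N_2|  [with N_1=2, N_2=5]  = 3
N_5 = -2*N_2 + 3*N_4 + 3  [with N_2=5, N_4=8]  = 17
N_7 = N_3 - 2*N_4 + 2*N_5  [with N_3=3, N_4=8, N_5=17]  = 21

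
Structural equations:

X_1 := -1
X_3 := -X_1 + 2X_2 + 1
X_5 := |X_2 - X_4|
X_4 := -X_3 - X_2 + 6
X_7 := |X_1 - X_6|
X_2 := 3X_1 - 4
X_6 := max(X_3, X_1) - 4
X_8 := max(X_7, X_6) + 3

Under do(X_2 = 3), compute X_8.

do(X_2=3) replaces the equation X_2 := 3X_1 - 4 with the constant X_2 = 3.
X_3 = -X_1 + 2X_2 + 1  [with X_1=-1, X_2=3]  = 8
X_6 = max(X_3, X_1) - 4  [with X_3=8, X_1=-1]  = 4
X_7 = |X_1 - X_6|  [with X_1=-1, X_6=4]  = 5
X_8 = max(X_7, X_6) + 3  [with X_7=5, X_6=4]  = 8

8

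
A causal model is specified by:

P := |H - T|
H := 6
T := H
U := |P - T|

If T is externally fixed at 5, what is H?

Under do(T=5), the mechanism T := H is discarded; T is fixed at 5.
H is not downstream of the intervention, so its value is determined by the original equations.

6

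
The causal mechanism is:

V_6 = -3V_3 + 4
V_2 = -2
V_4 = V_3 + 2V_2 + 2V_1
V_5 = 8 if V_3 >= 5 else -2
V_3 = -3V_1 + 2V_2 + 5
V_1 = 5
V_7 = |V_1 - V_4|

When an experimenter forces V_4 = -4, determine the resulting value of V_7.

9

The intervention breaks the incoming arrows to V_4: V_4 = V_3 + 2V_2 + 2V_1 no longer applies, and V_4 = -4.
V_7 = |V_1 - V_4|  [with V_1=5, V_4=-4]  = 9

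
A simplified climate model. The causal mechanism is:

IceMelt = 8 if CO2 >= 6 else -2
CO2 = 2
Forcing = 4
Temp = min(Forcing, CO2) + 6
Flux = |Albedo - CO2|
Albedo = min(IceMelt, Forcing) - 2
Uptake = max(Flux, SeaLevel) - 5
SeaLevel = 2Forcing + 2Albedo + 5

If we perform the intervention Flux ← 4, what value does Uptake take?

do(Flux=4) replaces the equation Flux = |Albedo - CO2| with the constant Flux = 4.
IceMelt = 8 if CO2 >= 6 else -2  [with CO2=2]  = -2
Albedo = min(IceMelt, Forcing) - 2  [with IceMelt=-2, Forcing=4]  = -4
SeaLevel = 2Forcing + 2Albedo + 5  [with Forcing=4, Albedo=-4]  = 5
Uptake = max(Flux, SeaLevel) - 5  [with Flux=4, SeaLevel=5]  = 0

0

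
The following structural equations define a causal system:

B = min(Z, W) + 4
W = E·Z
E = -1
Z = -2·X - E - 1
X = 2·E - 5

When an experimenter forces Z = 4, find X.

-7

Under do(Z=4), the mechanism Z = -2·X - E - 1 is discarded; Z is fixed at 4.
Since X is not a descendant of the intervened variable, it is unaffected.
X = 2·E - 5  [with E=-1]  = -7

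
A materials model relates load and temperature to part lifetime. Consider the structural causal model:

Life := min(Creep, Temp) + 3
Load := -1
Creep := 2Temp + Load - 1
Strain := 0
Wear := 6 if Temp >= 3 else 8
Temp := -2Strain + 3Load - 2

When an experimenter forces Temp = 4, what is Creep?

6

The intervention breaks the incoming arrows to Temp: Temp := -2Strain + 3Load - 2 no longer applies, and Temp = 4.
Creep = 2Temp + Load - 1  [with Temp=4, Load=-1]  = 6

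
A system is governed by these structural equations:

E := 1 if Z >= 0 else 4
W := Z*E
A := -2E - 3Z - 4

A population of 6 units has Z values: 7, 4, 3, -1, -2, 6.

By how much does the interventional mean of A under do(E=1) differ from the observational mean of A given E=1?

Under do(E=1), E's equation is replaced by E=1 for every unit. Per-unit A: -27, -18, -15, -3, 0, -24. Mean = -14.5.
Observing E=1 restricts to units where E's equation naturally yields 1: Z ∈ {7, 4, 3, 6}. In that subpopulation A = -27, -18, -15, -24, mean -21.
Difference = -14.5 − (-21) = 6.5.

6.5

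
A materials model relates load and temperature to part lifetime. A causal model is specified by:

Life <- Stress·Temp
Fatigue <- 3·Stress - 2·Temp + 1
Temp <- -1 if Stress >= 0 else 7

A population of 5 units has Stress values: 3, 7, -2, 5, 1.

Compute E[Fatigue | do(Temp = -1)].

The intervention sets Temp=-1 in all 5 units regardless of Stress. Recomputing Fatigue per unit gives 12, 24, -3, 18, 6; average 11.4.

11.4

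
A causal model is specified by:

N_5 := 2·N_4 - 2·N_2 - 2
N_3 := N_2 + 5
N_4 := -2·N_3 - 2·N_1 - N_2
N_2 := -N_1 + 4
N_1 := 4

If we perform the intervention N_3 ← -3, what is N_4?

The intervention breaks the incoming arrows to N_3: N_3 := N_2 + 5 no longer applies, and N_3 = -3.
N_2 = -N_1 + 4  [with N_1=4]  = 0
N_4 = -2·N_3 - 2·N_1 - N_2  [with N_3=-3, N_1=4, N_2=0]  = -2

-2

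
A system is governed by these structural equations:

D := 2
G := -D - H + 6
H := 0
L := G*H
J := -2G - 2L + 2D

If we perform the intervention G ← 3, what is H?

0

Under do(G=3), the mechanism G := -D - H + 6 is discarded; G is fixed at 3.
H is not downstream of the intervention, so its value is determined by the original equations.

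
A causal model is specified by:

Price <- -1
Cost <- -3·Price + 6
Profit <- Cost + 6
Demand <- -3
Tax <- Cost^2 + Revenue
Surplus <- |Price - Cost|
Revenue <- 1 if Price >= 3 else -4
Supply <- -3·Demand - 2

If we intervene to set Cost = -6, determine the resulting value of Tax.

32

Under do(Cost=-6), the mechanism Cost <- -3·Price + 6 is discarded; Cost is fixed at -6.
Revenue = 1 if Price >= 3 else -4  [with Price=-1]  = -4
Tax = Cost^2 + Revenue  [with Cost=-6, Revenue=-4]  = 32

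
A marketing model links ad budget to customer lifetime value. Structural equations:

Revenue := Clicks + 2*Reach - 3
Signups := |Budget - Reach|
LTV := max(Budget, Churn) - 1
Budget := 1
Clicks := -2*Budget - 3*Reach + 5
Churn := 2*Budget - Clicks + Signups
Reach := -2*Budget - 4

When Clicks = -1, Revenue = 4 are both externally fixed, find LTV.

9

Under do(Clicks = -1, Revenue = 4), each intervened variable's structural equation is replaced by its fixed value.
Reach = -2*Budget - 4  [with Budget=1]  = -6
Signups = |Budget - Reach|  [with Budget=1, Reach=-6]  = 7
Churn = 2*Budget - Clicks + Signups  [with Budget=1, Clicks=-1, Signups=7]  = 10
LTV = max(Budget, Churn) - 1  [with Budget=1, Churn=10]  = 9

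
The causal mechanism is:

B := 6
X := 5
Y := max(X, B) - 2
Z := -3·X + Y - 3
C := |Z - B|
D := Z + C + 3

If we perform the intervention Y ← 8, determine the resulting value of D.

The intervention breaks the incoming arrows to Y: Y := max(X, B) - 2 no longer applies, and Y = 8.
Z = -3·X + Y - 3  [with X=5, Y=8]  = -10
C = |Z - B|  [with Z=-10, B=6]  = 16
D = Z + C + 3  [with Z=-10, C=16]  = 9

9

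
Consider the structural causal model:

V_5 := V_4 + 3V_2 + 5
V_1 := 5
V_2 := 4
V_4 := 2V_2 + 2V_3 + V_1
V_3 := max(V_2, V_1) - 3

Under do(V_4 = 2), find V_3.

Under do(V_4=2), the mechanism V_4 := 2V_2 + 2V_3 + V_1 is discarded; V_4 is fixed at 2.
Since V_3 is not a descendant of the intervened variable, it is unaffected.
V_3 = max(V_2, V_1) - 3  [with V_2=4, V_1=5]  = 2

2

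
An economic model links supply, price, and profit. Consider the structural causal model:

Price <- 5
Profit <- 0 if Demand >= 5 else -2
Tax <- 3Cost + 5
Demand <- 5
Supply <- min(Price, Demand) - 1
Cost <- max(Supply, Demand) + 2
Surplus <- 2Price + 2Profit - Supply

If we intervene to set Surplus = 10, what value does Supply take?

4

Intervening sets Surplus = 10 and removes its equation (Surplus <- 2Price + 2Profit - Supply).
Supply is not downstream of the intervention, so its value is determined by the original equations.
Supply = min(Price, Demand) - 1  [with Price=5, Demand=5]  = 4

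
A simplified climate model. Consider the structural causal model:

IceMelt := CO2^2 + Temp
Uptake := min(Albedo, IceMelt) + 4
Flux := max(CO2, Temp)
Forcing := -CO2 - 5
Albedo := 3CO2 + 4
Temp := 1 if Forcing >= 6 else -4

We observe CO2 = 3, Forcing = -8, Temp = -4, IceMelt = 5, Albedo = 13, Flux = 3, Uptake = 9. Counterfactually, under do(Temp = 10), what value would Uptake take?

The intervention breaks the incoming arrows to Temp: Temp := 1 if Forcing >= 6 else -4 no longer applies, and Temp = 10.
IceMelt = CO2^2 + Temp  [with CO2=3, Temp=10]  = 19
Albedo = 3CO2 + 4  [with CO2=3]  = 13
Uptake = min(Albedo, IceMelt) + 4  [with Albedo=13, IceMelt=19]  = 17

17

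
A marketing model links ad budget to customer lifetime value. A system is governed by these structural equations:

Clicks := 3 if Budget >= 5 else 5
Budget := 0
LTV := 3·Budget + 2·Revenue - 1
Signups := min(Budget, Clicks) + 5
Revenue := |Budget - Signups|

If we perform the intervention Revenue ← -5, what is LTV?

Intervening sets Revenue = -5 and removes its equation (Revenue := |Budget - Signups|).
LTV = 3·Budget + 2·Revenue - 1  [with Budget=0, Revenue=-5]  = -11

-11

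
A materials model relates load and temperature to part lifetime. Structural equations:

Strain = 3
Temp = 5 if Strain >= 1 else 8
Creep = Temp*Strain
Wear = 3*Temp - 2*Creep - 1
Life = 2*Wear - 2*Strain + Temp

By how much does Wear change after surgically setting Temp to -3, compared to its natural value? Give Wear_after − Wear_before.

24

Under do(Temp=-3), the mechanism Temp = 5 if Strain >= 1 else 8 is discarded; Temp is fixed at -3.
Creep = Temp*Strain  [with Temp=-3, Strain=3]  = -9
Wear = 3*Temp - 2*Creep - 1  [with Temp=-3, Creep=-9]  = 8
Without intervention: Temp = 5 if Strain >= 1 else 8  [with Strain=3]  = 5; Creep = Temp*Strain  [with Temp=5, Strain=3]  = 15; Wear = 3*Temp - 2*Creep - 1  [with Temp=5, Creep=15]  = -16.
Change = 8 − (-16) = 24.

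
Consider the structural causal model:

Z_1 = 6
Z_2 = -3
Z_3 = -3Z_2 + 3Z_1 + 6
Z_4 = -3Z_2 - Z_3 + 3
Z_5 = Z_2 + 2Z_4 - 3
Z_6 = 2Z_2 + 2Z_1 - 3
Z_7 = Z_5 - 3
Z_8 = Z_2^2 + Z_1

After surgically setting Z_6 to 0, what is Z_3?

33

do(Z_6=0) replaces the equation Z_6 = 2Z_2 + 2Z_1 - 3 with the constant Z_6 = 0.
Z_3 is not downstream of the intervention, so its value is determined by the original equations.
Z_3 = -3Z_2 + 3Z_1 + 6  [with Z_2=-3, Z_1=6]  = 33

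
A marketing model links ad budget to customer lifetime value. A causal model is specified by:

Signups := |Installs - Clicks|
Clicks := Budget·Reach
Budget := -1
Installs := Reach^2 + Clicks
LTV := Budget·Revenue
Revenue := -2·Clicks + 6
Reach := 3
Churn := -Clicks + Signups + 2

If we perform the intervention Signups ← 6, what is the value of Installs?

6

The intervention breaks the incoming arrows to Signups: Signups := |Installs - Clicks| no longer applies, and Signups = 6.
Since Installs is not a descendant of the intervened variable, it is unaffected.
Clicks = Budget·Reach  [with Budget=-1, Reach=3]  = -3
Installs = Reach^2 + Clicks  [with Reach=3, Clicks=-3]  = 6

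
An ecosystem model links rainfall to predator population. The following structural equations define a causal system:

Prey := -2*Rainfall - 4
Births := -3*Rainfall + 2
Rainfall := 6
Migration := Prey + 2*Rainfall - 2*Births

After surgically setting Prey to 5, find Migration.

Under do(Prey=5), the mechanism Prey := -2*Rainfall - 4 is discarded; Prey is fixed at 5.
Births = -3*Rainfall + 2  [with Rainfall=6]  = -16
Migration = Prey + 2*Rainfall - 2*Births  [with Prey=5, Rainfall=6, Births=-16]  = 49

49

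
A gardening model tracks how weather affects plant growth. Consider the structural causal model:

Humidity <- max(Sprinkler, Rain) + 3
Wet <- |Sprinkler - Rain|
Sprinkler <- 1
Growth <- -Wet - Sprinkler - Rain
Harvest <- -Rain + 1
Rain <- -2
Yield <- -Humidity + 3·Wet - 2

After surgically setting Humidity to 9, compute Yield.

The intervention breaks the incoming arrows to Humidity: Humidity <- max(Sprinkler, Rain) + 3 no longer applies, and Humidity = 9.
Wet = |Sprinkler - Rain|  [with Sprinkler=1, Rain=-2]  = 3
Yield = -Humidity + 3·Wet - 2  [with Humidity=9, Wet=3]  = -2

-2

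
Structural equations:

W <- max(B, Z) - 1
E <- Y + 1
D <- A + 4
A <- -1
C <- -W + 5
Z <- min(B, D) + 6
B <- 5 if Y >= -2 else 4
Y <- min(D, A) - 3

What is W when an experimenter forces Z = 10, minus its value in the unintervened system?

Intervening sets Z = 10 and removes its equation (Z <- min(B, D) + 6).
D = A + 4  [with A=-1]  = 3
Y = min(D, A) - 3  [with D=3, A=-1]  = -4
B = 5 if Y >= -2 else 4  [with Y=-4]  = 4
W = max(B, Z) - 1  [with B=4, Z=10]  = 9
Without intervention: D = A + 4  [with A=-1]  = 3; Y = min(D, A) - 3  [with D=3, A=-1]  = -4; B = 5 if Y >= -2 else 4  [with Y=-4]  = 4; Z = min(B, D) + 6  [with B=4, D=3]  = 9; W = max(B, Z) - 1  [with B=4, Z=9]  = 8.
Change = 9 − 8 = 1.

1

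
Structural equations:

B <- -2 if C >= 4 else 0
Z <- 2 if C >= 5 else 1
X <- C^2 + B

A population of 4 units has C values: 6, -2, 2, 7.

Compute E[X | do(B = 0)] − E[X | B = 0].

19.25

Every unit gets B=0 under the intervention. X values become 36, 4, 4, 49; E[X|do(B=0)] = 23.25.
Conditioning on B=0 selects the 2 unit(s) with C ∈ {-2, 2}. Their X values: 4, 4. Mean = 4.
Difference = 23.25 − 4 = 19.25.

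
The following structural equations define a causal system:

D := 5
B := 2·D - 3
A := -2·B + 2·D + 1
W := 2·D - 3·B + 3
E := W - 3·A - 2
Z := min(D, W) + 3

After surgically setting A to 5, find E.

-25

do(A=5) replaces the equation A := -2·B + 2·D + 1 with the constant A = 5.
B = 2·D - 3  [with D=5]  = 7
W = 2·D - 3·B + 3  [with D=5, B=7]  = -8
E = W - 3·A - 2  [with W=-8, A=5]  = -25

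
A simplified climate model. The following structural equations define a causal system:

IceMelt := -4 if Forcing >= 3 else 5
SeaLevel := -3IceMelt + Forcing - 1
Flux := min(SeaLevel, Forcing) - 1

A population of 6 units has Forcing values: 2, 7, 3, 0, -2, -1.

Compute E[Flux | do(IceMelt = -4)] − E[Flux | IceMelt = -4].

-3.5

Under do(IceMelt=-4), IceMelt's equation is replaced by IceMelt=-4 for every unit. Per-unit Flux: 1, 6, 2, -1, -3, -2. Mean = 0.5.
E[Flux|IceMelt=-4] averages over only the 2 units with IceMelt=-4 (Forcing = 7, 3): Flux = 6, 2, mean 4.
Difference = 0.5 − 4 = -3.5.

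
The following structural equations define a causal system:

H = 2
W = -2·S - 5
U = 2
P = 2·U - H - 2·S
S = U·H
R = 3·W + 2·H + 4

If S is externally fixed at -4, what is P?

10

The intervention breaks the incoming arrows to S: S = U·H no longer applies, and S = -4.
P = 2·U - H - 2·S  [with U=2, H=2, S=-4]  = 10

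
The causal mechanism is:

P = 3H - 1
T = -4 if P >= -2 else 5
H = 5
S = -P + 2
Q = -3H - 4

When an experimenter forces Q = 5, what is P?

14

Under do(Q=5), the mechanism Q = -3H - 4 is discarded; Q is fixed at 5.
Since P is not a descendant of the intervened variable, it is unaffected.
P = 3H - 1  [with H=5]  = 14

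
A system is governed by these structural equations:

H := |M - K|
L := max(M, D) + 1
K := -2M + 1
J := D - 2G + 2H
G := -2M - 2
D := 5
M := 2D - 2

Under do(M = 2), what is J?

Under do(M=2), the mechanism M := 2D - 2 is discarded; M is fixed at 2.
K = -2M + 1  [with M=2]  = -3
H = |M - K|  [with M=2, K=-3]  = 5
G = -2M - 2  [with M=2]  = -6
J = D - 2G + 2H  [with D=5, G=-6, H=5]  = 27

27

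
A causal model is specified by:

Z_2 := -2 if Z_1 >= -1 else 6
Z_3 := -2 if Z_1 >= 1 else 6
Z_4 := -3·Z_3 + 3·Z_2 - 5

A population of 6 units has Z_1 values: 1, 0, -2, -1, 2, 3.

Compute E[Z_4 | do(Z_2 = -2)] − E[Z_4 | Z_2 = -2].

The intervention sets Z_2=-2 in all 6 units regardless of Z_1. Recomputing Z_4 per unit gives -5, -29, -29, -29, -5, -5; average -17.
E[Z_4|Z_2=-2] averages over only the 5 units with Z_2=-2 (Z_1 = 1, 0, -1, 2, 3): Z_4 = -5, -29, -29, -5, -5, mean -14.6.
Difference = -17 − (-14.6) = -2.4.

-2.4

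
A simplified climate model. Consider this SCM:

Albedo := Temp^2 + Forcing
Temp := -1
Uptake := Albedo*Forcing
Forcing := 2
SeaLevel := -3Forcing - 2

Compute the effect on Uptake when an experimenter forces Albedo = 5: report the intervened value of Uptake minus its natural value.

4

do(Albedo=5) replaces the equation Albedo := Temp^2 + Forcing with the constant Albedo = 5.
Uptake = Albedo*Forcing  [with Albedo=5, Forcing=2]  = 10
Without intervention: Albedo = Temp^2 + Forcing  [with Temp=-1, Forcing=2]  = 3; Uptake = Albedo*Forcing  [with Albedo=3, Forcing=2]  = 6.
Change = 10 − 6 = 4.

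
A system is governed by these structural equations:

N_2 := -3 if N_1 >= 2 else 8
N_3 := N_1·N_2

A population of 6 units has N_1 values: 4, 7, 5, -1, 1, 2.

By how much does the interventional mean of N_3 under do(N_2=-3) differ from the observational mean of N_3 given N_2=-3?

4.5

Under do(N_2=-3), N_2's equation is replaced by N_2=-3 for every unit. Per-unit N_3: -12, -21, -15, 3, -3, -6. Mean = -9.
Observing N_2=-3 restricts to units where N_2's equation naturally yields -3: N_1 ∈ {4, 7, 5, 2}. In that subpopulation N_3 = -12, -21, -15, -6, mean -13.5.
Difference = -9 − (-13.5) = 4.5.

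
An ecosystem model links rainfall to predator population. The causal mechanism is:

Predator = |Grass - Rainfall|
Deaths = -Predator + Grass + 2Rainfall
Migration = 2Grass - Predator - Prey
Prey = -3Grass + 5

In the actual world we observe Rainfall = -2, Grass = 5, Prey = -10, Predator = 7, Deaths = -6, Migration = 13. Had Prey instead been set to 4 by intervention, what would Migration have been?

The intervention breaks the incoming arrows to Prey: Prey = -3Grass + 5 no longer applies, and Prey = 4.
Predator = |Grass - Rainfall|  [with Grass=5, Rainfall=-2]  = 7
Migration = 2Grass - Predator - Prey  [with Grass=5, Predator=7, Prey=4]  = -1

-1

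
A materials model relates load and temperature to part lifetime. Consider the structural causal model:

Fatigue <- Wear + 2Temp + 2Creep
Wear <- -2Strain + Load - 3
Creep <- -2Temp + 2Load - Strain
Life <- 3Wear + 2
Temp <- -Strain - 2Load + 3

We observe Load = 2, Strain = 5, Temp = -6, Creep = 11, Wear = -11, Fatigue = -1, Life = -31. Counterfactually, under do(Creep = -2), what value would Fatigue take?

Under do(Creep=-2), the mechanism Creep <- -2Temp + 2Load - Strain is discarded; Creep is fixed at -2.
Temp = -Strain - 2Load + 3  [with Strain=5, Load=2]  = -6
Wear = -2Strain + Load - 3  [with Strain=5, Load=2]  = -11
Fatigue = Wear + 2Temp + 2Creep  [with Wear=-11, Temp=-6, Creep=-2]  = -27

-27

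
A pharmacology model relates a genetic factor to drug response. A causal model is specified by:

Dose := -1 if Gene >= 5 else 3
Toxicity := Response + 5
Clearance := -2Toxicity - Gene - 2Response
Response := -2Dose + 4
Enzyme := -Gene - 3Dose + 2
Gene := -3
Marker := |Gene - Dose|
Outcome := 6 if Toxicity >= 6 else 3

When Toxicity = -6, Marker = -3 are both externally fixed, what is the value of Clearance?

Under do(Toxicity = -6, Marker = -3), each intervened variable's structural equation is replaced by its fixed value.
Dose = -1 if Gene >= 5 else 3  [with Gene=-3]  = 3
Response = -2Dose + 4  [with Dose=3]  = -2
Clearance = -2Toxicity - Gene - 2Response  [with Toxicity=-6, Gene=-3, Response=-2]  = 19

19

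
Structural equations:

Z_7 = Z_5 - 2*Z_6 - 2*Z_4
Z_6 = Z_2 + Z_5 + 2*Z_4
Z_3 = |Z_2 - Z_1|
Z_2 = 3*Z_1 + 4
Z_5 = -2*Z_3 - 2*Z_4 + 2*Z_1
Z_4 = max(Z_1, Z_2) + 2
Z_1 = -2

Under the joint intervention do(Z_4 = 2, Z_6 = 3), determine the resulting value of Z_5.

Setting Z_4 = 2, Z_6 = 3 by intervention discards those variables' equations.
Z_2 = 3*Z_1 + 4  [with Z_1=-2]  = -2
Z_3 = |Z_2 - Z_1|  [with Z_2=-2, Z_1=-2]  = 0
Z_5 = -2*Z_3 - 2*Z_4 + 2*Z_1  [with Z_3=0, Z_4=2, Z_1=-2]  = -8

-8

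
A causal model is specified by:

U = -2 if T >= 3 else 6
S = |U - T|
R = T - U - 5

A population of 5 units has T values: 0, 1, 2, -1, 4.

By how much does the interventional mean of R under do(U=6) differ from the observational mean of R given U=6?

Every unit gets U=6 under the intervention. R values become -11, -10, -9, -12, -7; E[R|do(U=6)] = -9.8.
E[R|U=6] averages over only the 4 units with U=6 (T = 0, 1, 2, -1): R = -11, -10, -9, -12, mean -10.5.
Difference = -9.8 − (-10.5) = 0.7.

0.7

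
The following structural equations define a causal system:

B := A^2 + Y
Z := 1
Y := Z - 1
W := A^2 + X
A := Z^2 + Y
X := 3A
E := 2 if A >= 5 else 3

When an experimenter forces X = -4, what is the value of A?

do(X=-4) replaces the equation X := 3A with the constant X = -4.
A is not downstream of the intervention, so its value is determined by the original equations.
Y = Z - 1  [with Z=1]  = 0
A = Z^2 + Y  [with Z=1, Y=0]  = 1

1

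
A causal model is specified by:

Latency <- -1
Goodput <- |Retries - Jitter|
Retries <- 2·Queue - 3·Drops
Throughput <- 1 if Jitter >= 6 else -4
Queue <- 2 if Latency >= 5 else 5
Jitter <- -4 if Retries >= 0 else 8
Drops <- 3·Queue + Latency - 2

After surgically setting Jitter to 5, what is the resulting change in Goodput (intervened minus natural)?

-3

Under do(Jitter=5), the mechanism Jitter <- -4 if Retries >= 0 else 8 is discarded; Jitter is fixed at 5.
Queue = 2 if Latency >= 5 else 5  [with Latency=-1]  = 5
Drops = 3·Queue + Latency - 2  [with Queue=5, Latency=-1]  = 12
Retries = 2·Queue - 3·Drops  [with Queue=5, Drops=12]  = -26
Goodput = |Retries - Jitter|  [with Retries=-26, Jitter=5]  = 31
Without intervention: Queue = 2 if Latency >= 5 else 5  [with Latency=-1]  = 5; Drops = 3·Queue + Latency - 2  [with Queue=5, Latency=-1]  = 12; Retries = 2·Queue - 3·Drops  [with Queue=5, Drops=12]  = -26; Jitter = -4 if Retries >= 0 else 8  [with Retries=-26]  = 8; Goodput = |Retries - Jitter|  [with Retries=-26, Jitter=8]  = 34.
Change = 31 − 34 = -3.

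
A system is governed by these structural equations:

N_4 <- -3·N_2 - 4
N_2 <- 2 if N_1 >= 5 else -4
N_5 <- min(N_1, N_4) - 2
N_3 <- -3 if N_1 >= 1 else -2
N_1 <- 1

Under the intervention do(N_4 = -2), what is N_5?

Intervening sets N_4 = -2 and removes its equation (N_4 <- -3·N_2 - 4).
N_5 = min(N_1, N_4) - 2  [with N_1=1, N_4=-2]  = -4

-4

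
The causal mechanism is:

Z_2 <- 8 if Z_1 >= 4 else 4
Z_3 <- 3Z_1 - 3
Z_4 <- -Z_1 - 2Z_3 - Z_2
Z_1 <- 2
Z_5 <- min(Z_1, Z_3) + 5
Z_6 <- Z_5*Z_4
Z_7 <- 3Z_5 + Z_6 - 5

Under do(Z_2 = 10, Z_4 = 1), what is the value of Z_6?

7

The joint intervention fixes Z_2 = 10, Z_4 = 1, removing each variable's own equation.
Z_3 = 3Z_1 - 3  [with Z_1=2]  = 3
Z_5 = min(Z_1, Z_3) + 5  [with Z_1=2, Z_3=3]  = 7
Z_6 = Z_5*Z_4  [with Z_5=7, Z_4=1]  = 7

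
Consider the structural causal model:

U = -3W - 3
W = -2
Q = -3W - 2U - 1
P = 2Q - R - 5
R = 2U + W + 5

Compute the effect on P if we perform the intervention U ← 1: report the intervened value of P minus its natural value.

12

do(U=1) replaces the equation U = -3W - 3 with the constant U = 1.
R = 2U + W + 5  [with U=1, W=-2]  = 5
Q = -3W - 2U - 1  [with W=-2, U=1]  = 3
P = 2Q - R - 5  [with Q=3, R=5]  = -4
Without intervention: U = -3W - 3  [with W=-2]  = 3; R = 2U + W + 5  [with U=3, W=-2]  = 9; Q = -3W - 2U - 1  [with W=-2, U=3]  = -1; P = 2Q - R - 5  [with Q=-1, R=9]  = -16.
Change = -4 − (-16) = 12.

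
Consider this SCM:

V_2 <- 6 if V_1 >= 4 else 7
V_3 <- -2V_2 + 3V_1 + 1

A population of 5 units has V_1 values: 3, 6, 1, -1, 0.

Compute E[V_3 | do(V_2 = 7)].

-7.6

Under do(V_2=7), V_2's equation is replaced by V_2=7 for every unit. Per-unit V_3: -4, 5, -10, -16, -13. Mean = -7.6.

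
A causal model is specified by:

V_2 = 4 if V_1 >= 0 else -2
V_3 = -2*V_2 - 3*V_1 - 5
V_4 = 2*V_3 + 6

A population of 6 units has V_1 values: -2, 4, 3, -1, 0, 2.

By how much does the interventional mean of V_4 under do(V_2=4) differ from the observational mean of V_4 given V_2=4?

The intervention sets V_2=4 in all 6 units regardless of V_1. Recomputing V_4 per unit gives -8, -44, -38, -14, -20, -32; average -26.
Conditioning on V_2=4 selects the 4 unit(s) with V_1 ∈ {4, 3, 0, 2}. Their V_4 values: -44, -38, -20, -32. Mean = -33.5.
Difference = -26 − (-33.5) = 7.5.

7.5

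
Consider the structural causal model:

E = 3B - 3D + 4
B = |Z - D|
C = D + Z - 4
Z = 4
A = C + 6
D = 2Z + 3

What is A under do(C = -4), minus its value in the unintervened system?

Under do(C=-4), the mechanism C = D + Z - 4 is discarded; C is fixed at -4.
A = C + 6  [with C=-4]  = 2
Without intervention: D = 2Z + 3  [with Z=4]  = 11; C = D + Z - 4  [with D=11, Z=4]  = 11; A = C + 6  [with C=11]  = 17.
Change = 2 − 17 = -15.

-15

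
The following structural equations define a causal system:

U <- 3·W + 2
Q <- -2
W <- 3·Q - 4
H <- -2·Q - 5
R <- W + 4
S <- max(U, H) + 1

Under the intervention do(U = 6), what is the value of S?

The intervention breaks the incoming arrows to U: U <- 3·W + 2 no longer applies, and U = 6.
H = -2·Q - 5  [with Q=-2]  = -1
S = max(U, H) + 1  [with U=6, H=-1]  = 7

7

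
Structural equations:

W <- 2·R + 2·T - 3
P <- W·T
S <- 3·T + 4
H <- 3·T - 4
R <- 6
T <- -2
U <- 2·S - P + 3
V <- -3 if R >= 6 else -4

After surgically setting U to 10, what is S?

-2

Under do(U=10), the mechanism U <- 2·S - P + 3 is discarded; U is fixed at 10.
Since S is not a descendant of the intervened variable, it is unaffected.
S = 3·T + 4  [with T=-2]  = -2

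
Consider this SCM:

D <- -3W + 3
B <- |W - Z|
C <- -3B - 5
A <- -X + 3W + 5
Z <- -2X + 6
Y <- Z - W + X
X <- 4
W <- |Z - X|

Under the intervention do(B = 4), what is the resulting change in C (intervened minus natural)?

12

The intervention breaks the incoming arrows to B: B <- |W - Z| no longer applies, and B = 4.
C = -3B - 5  [with B=4]  = -17
Without intervention: Z = -2X + 6  [with X=4]  = -2; W = |Z - X|  [with Z=-2, X=4]  = 6; B = |W - Z|  [with W=6, Z=-2]  = 8; C = -3B - 5  [with B=8]  = -29.
Change = -17 − (-29) = 12.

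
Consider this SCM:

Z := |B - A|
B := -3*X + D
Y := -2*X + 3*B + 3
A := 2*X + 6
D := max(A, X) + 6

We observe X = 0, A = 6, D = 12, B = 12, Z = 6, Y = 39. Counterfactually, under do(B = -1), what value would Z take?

Intervening sets B = -1 and removes its equation (B := -3*X + D).
A = 2*X + 6  [with X=0]  = 6
Z = |B - A|  [with B=-1, A=6]  = 7

7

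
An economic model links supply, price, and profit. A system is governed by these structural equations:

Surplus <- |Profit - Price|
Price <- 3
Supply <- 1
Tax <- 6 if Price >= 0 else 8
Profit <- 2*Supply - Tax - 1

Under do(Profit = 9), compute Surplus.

Intervening sets Profit = 9 and removes its equation (Profit <- 2*Supply - Tax - 1).
Surplus = |Profit - Price|  [with Profit=9, Price=3]  = 6

6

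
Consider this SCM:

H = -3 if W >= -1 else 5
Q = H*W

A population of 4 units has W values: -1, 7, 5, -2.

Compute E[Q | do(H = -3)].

-6.75

The intervention sets H=-3 in all 4 units regardless of W. Recomputing Q per unit gives 3, -21, -15, 6; average -6.75.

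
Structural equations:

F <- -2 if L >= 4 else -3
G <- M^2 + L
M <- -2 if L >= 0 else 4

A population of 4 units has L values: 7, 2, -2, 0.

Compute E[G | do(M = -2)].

5.75

do(M=-2) breaks M's dependence on L. With M=-2 fixed, G across the units is 11, 6, 2, 4, mean 5.75.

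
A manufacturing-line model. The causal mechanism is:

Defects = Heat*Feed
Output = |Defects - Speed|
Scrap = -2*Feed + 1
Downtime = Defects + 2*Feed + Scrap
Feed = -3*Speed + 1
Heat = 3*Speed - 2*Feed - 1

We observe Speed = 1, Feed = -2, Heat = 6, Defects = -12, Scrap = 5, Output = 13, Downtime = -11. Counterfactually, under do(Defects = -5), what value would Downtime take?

The intervention breaks the incoming arrows to Defects: Defects = Heat*Feed no longer applies, and Defects = -5.
Feed = -3*Speed + 1  [with Speed=1]  = -2
Scrap = -2*Feed + 1  [with Feed=-2]  = 5
Downtime = Defects + 2*Feed + Scrap  [with Defects=-5, Feed=-2, Scrap=5]  = -4

-4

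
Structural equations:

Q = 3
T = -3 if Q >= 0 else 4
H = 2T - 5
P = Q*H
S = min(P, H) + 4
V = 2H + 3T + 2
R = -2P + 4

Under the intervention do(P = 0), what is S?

Intervening sets P = 0 and removes its equation (P = Q*H).
T = -3 if Q >= 0 else 4  [with Q=3]  = -3
H = 2T - 5  [with T=-3]  = -11
S = min(P, H) + 4  [with P=0, H=-11]  = -7

-7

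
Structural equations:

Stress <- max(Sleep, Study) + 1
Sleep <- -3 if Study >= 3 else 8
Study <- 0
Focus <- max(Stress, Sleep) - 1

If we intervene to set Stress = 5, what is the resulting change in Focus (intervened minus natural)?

The intervention breaks the incoming arrows to Stress: Stress <- max(Sleep, Study) + 1 no longer applies, and Stress = 5.
Sleep = -3 if Study >= 3 else 8  [with Study=0]  = 8
Focus = max(Stress, Sleep) - 1  [with Stress=5, Sleep=8]  = 7
Without intervention: Sleep = -3 if Study >= 3 else 8  [with Study=0]  = 8; Stress = max(Sleep, Study) + 1  [with Sleep=8, Study=0]  = 9; Focus = max(Stress, Sleep) - 1  [with Stress=9, Sleep=8]  = 8.
Change = 7 − 8 = -1.

-1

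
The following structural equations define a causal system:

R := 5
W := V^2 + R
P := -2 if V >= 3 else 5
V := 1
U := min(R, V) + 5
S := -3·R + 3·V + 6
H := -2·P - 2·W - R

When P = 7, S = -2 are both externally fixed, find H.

-31

Setting P = 7, S = -2 by intervention discards those variables' equations.
W = V^2 + R  [with V=1, R=5]  = 6
H = -2·P - 2·W - R  [with P=7, W=6, R=5]  = -31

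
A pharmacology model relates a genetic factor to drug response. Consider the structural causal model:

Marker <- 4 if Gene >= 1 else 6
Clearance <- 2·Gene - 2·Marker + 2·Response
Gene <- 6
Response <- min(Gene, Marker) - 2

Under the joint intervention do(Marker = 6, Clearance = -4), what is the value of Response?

The joint intervention fixes Marker = 6, Clearance = -4, removing each variable's own equation.
Response = min(Gene, Marker) - 2  [with Gene=6, Marker=6]  = 4

4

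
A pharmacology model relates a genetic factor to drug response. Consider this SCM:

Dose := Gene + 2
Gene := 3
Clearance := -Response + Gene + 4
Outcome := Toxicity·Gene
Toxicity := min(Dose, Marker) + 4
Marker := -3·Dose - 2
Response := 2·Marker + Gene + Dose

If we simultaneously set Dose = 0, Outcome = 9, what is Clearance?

8

Under do(Dose = 0, Outcome = 9), each intervened variable's structural equation is replaced by its fixed value.
Marker = -3·Dose - 2  [with Dose=0]  = -2
Response = 2·Marker + Gene + Dose  [with Marker=-2, Gene=3, Dose=0]  = -1
Clearance = -Response + Gene + 4  [with Response=-1, Gene=3]  = 8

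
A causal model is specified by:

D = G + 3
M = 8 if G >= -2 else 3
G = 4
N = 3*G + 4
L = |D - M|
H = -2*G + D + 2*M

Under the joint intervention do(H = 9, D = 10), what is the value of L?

The joint intervention fixes H = 9, D = 10, removing each variable's own equation.
M = 8 if G >= -2 else 3  [with G=4]  = 8
L = |D - M|  [with D=10, M=8]  = 2

2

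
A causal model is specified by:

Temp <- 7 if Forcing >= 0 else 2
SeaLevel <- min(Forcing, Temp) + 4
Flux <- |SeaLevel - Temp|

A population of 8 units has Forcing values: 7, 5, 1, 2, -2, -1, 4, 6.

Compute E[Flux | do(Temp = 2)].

3

do(Temp=2) breaks Temp's dependence on Forcing. With Temp=2 fixed, Flux across the units is 4, 4, 3, 4, 0, 1, 4, 4, mean 3.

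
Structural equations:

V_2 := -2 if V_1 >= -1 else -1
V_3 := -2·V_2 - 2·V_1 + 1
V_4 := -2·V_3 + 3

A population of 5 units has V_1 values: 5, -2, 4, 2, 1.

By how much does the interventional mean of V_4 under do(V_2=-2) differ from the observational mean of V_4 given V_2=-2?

-4

Every unit gets V_2=-2 under the intervention. V_4 values become 13, -15, 9, 1, -3; E[V_4|do(V_2=-2)] = 1.
Conditioning on V_2=-2 selects the 4 unit(s) with V_1 ∈ {5, 4, 2, 1}. Their V_4 values: 13, 9, 1, -3. Mean = 5.
Difference = 1 − 5 = -4.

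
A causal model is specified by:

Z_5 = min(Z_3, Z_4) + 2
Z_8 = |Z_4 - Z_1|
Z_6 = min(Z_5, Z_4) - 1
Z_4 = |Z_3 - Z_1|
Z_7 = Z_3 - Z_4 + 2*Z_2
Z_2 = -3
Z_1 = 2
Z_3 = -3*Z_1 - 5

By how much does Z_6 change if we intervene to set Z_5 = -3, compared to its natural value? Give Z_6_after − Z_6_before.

6

The intervention breaks the incoming arrows to Z_5: Z_5 = min(Z_3, Z_4) + 2 no longer applies, and Z_5 = -3.
Z_3 = -3*Z_1 - 5  [with Z_1=2]  = -11
Z_4 = |Z_3 - Z_1|  [with Z_3=-11, Z_1=2]  = 13
Z_6 = min(Z_5, Z_4) - 1  [with Z_5=-3, Z_4=13]  = -4
Without intervention: Z_3 = -3*Z_1 - 5  [with Z_1=2]  = -11; Z_4 = |Z_3 - Z_1|  [with Z_3=-11, Z_1=2]  = 13; Z_5 = min(Z_3, Z_4) + 2  [with Z_3=-11, Z_4=13]  = -9; Z_6 = min(Z_5, Z_4) - 1  [with Z_5=-9, Z_4=13]  = -10.
Change = -4 − (-10) = 6.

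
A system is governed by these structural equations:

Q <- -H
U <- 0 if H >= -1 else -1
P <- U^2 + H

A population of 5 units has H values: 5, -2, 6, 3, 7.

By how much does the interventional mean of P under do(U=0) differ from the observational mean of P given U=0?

-1.45

Every unit gets U=0 under the intervention. P values become 5, -2, 6, 3, 7; E[P|do(U=0)] = 3.8.
Observing U=0 restricts to units where U's equation naturally yields 0: H ∈ {5, 6, 3, 7}. In that subpopulation P = 5, 6, 3, 7, mean 5.25.
Difference = 3.8 − 5.25 = -1.45.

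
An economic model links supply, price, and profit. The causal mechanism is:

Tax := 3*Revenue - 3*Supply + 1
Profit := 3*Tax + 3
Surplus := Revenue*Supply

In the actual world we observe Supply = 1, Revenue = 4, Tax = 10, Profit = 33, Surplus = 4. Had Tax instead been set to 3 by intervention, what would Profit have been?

The intervention breaks the incoming arrows to Tax: Tax := 3*Revenue - 3*Supply + 1 no longer applies, and Tax = 3.
Profit = 3*Tax + 3  [with Tax=3]  = 12

12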